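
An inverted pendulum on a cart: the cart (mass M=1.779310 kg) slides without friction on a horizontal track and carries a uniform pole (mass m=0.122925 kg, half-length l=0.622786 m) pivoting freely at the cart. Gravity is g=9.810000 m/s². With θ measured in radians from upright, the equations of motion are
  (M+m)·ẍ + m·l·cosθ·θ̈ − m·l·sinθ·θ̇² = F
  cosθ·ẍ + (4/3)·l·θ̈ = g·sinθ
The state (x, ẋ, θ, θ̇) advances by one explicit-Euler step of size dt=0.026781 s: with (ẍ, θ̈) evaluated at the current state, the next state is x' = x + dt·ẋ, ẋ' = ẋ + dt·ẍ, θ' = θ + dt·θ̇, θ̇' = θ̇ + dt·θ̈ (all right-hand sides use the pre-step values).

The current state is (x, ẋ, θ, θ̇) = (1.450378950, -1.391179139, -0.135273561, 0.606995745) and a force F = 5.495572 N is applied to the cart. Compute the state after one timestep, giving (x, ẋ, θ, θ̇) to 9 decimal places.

sinθ=-0.134861378, cosθ=0.990864475
temp = (F + m·l·θ̇²·sinθ)/(M+m) = (5.495572 + -0.003803978)/1.902235 = 2.887008189
θ̈ = (g·sinθ − cosθ·temp)/(l·(4/3 − m·cos²θ/(M+m))) = -5.289914178
ẍ = temp − m·l·θ̈·cosθ/(M+m) = 3.097957337
Euler: x'=1.450378950+0.026781·-1.391179139=1.413121781, ẋ'=-1.391179139+0.026781·3.097957337=-1.308212744
       θ'=-0.135273561+0.026781·0.606995745=-0.119017608, θ̇'=0.606995745+0.026781·-5.289914178=0.465326553

(1.413121781, -1.308212744, -0.119017608, 0.465326553)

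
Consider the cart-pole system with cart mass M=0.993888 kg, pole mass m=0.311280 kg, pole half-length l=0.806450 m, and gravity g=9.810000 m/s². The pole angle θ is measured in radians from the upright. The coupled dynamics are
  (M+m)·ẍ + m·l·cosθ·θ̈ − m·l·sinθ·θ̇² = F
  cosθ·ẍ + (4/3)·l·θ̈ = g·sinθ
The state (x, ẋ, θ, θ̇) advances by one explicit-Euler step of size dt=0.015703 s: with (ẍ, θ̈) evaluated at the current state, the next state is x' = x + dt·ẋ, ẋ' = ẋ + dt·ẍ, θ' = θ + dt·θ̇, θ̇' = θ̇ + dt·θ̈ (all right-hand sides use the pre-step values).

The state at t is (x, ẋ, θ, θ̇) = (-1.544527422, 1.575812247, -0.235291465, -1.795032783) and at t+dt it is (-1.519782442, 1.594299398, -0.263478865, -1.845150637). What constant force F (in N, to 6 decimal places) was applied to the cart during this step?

F = 0.946022 N

ẍ = (ẋ'−ẋ)/dt = (1.594299398−1.575812247)/0.015703 = 1.177301
θ̈ = (θ̇'−θ̇)/dt = (-1.845150637−-1.795032783)/0.015703 = -3.191610
sinθ=-0.233126, cosθ=0.972446
F = (M+m)·ẍ + m·l·cosθ·θ̈ − m·l·sinθ·θ̇² = 1.536575 + -0.779120 − -0.188567 = 0.946022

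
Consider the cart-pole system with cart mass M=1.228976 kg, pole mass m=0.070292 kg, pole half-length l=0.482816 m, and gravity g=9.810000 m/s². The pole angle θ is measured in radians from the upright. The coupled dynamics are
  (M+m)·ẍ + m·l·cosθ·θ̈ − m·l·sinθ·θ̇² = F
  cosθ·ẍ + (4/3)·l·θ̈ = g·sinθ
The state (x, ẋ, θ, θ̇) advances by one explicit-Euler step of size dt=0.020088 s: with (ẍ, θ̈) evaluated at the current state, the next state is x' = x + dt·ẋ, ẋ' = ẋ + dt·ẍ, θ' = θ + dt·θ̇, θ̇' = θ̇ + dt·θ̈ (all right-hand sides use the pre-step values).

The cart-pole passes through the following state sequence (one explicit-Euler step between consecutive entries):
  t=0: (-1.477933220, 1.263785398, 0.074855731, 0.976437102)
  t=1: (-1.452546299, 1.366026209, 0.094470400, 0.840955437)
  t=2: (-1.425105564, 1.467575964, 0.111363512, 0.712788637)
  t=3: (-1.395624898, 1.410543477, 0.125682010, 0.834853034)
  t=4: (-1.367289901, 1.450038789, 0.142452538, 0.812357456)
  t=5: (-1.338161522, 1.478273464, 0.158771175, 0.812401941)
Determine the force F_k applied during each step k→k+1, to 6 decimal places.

F_0 = 6.382143 N
F_1 = 6.350285 N
F_2 = -3.485763 N
F_3 = 2.513839 N
F_4 = 1.823080 N

step 0→1:
  ẍ = (ẋ'−ẋ)/dt = (1.366026209−1.263785398)/0.020088 = 5.089646
  θ̈ = (θ̇'−θ̇)/dt = (0.840955437−0.976437102)/0.020088 = -6.744408
  sinθ=0.074786, cosθ=0.997200
  F = (M+m)·ẍ + m·l·cosθ·θ̈ − m·l·sinθ·θ̇² = 6.612814 + -0.228251 − 0.002420 = 6.382143
step 1→2:
  ẍ = (ẋ'−ẋ)/dt = (1.467575964−1.366026209)/0.020088 = 5.055245
  θ̈ = (θ̇'−θ̇)/dt = (0.712788637−0.840955437)/0.020088 = -6.380267
  sinθ=0.094330, cosθ=0.995541
  F = (M+m)·ẍ + m·l·cosθ·θ̈ − m·l·sinθ·θ̇² = 6.568118 + -0.215569 − 0.002264 = 6.350285
step 2→3:
  ẍ = (ẋ'−ẋ)/dt = (1.410543477−1.467575964)/0.020088 = -2.839132
  θ̈ = (θ̇'−θ̇)/dt = (0.834853034−0.712788637)/0.020088 = 6.076483
  sinθ=0.111133, cosθ=0.993805
  F = (M+m)·ẍ + m·l·cosθ·θ̈ − m·l·sinθ·θ̇² = -3.688794 + 0.204947 − 0.001916 = -3.485763
step 3→4:
  ẍ = (ẋ'−ẋ)/dt = (1.450038789−1.410543477)/0.020088 = 1.966115
  θ̈ = (θ̇'−θ̇)/dt = (0.812357456−0.834853034)/0.020088 = -1.119852
  sinθ=0.125351, cosθ=0.992112
  F = (M+m)·ẍ + m·l·cosθ·θ̈ − m·l·sinθ·θ̇² = 2.554510 + -0.037706 − 0.002965 = 2.513839
step 4→5:
  ẍ = (ẋ'−ẋ)/dt = (1.478273464−1.450038789)/0.020088 = 1.405549
  θ̈ = (θ̇'−θ̇)/dt = (0.812401941−0.812357456)/0.020088 = 0.002214
  sinθ=0.141971, cosθ=0.989871
  F = (M+m)·ẍ + m·l·cosθ·θ̈ − m·l·sinθ·θ̇² = 1.826185 + 0.000074 − 0.003180 = 1.823080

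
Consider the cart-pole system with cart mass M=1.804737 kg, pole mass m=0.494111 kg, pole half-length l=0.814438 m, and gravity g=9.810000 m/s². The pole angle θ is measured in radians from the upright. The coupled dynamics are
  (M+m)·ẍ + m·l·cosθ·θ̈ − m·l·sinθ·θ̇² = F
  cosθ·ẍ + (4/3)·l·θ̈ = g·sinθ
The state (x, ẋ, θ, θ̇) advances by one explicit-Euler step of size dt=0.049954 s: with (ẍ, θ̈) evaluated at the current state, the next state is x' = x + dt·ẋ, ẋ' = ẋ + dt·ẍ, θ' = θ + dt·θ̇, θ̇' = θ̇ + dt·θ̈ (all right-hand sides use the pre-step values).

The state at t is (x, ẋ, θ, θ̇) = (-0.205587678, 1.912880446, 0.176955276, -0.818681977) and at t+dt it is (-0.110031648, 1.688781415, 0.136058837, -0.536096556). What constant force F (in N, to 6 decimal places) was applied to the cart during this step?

ẍ = (ẋ'−ẋ)/dt = (1.688781415−1.912880446)/0.049954 = -4.486108
θ̈ = (θ̇'−θ̇)/dt = (-0.536096556−-0.818681977)/0.049954 = 5.656913
sinθ=0.176033, cosθ=0.984384
F = (M+m)·ẍ + m·l·cosθ·θ̈ − m·l·sinθ·θ̇² = -10.312880 + 2.240922 − 0.047480 = -8.119438

F = -8.119438 N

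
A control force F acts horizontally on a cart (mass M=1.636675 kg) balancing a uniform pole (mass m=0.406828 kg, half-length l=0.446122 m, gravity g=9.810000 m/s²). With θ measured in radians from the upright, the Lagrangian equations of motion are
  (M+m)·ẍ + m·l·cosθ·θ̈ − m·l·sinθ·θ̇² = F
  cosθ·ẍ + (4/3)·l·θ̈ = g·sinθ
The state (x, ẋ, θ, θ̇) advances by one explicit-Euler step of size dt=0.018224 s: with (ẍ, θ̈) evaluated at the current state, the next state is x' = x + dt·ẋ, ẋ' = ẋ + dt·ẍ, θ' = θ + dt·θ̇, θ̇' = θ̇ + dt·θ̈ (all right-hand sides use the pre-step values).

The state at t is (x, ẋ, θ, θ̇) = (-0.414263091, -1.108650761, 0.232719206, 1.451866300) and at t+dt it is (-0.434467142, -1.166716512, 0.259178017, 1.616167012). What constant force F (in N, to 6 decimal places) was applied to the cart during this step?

ẍ = (ẋ'−ẋ)/dt = (-1.166716512−-1.108650761)/0.018224 = -3.186224
θ̈ = (θ̇'−θ̇)/dt = (1.616167012−1.451866300)/0.018224 = 9.015623
sinθ=0.230624, cosθ=0.973043
F = (M+m)·ẍ + m·l·cosθ·θ̈ − m·l·sinθ·θ̇² = -6.511059 + 1.592180 − 0.088231 = -5.007110

F = -5.007110 N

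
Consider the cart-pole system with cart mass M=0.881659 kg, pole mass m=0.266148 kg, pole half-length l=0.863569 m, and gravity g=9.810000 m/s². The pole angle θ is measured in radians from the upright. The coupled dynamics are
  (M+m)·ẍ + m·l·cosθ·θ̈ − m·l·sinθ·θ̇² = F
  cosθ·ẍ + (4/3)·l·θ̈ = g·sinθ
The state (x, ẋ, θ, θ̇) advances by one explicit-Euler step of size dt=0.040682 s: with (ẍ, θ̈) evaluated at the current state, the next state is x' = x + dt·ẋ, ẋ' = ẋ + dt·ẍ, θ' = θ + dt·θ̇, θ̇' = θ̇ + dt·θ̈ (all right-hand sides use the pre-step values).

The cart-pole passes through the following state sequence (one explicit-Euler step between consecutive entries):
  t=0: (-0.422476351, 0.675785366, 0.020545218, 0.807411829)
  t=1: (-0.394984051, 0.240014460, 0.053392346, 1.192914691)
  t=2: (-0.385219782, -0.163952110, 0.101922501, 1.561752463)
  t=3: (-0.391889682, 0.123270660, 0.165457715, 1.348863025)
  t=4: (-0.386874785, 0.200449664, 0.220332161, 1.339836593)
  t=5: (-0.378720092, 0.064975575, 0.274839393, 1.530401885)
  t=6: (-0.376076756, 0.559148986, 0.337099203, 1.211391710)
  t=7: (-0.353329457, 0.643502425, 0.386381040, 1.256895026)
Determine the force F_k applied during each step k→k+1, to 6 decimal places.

F_0 = -10.120494 N
F_1 = -9.334200 N
F_2 = 6.850202 N
F_3 = 2.058364 N
F_4 = -2.861866 N
F_5 = 12.061938 N
F_6 = 2.511010 N

step 0→1:
  ẍ = (ẋ'−ẋ)/dt = (0.240014460−0.675785366)/0.040682 = -10.711639
  θ̈ = (θ̇'−θ̇)/dt = (1.192914691−0.807411829)/0.040682 = 9.476006
  sinθ=0.020544, cosθ=0.999789
  F = (M+m)·ẍ + m·l·cosθ·θ̈ − m·l·sinθ·θ̇² = -12.294894 + 2.177479 − 0.003078 = -10.120494
step 1→2:
  ẍ = (ẋ'−ẋ)/dt = (-0.163952110−0.240014460)/0.040682 = -9.929860
  θ̈ = (θ̇'−θ̇)/dt = (1.561752463−1.192914691)/0.040682 = 9.066363
  sinθ=0.053367, cosθ=0.998575
  F = (M+m)·ẍ + m·l·cosθ·θ̈ − m·l·sinθ·θ̇² = -11.397563 + 2.080818 − 0.017455 = -9.334200
step 2→3:
  ẍ = (ẋ'−ẋ)/dt = (0.123270660−-0.163952110)/0.040682 = 7.060193
  θ̈ = (θ̇'−θ̇)/dt = (1.348863025−1.561752463)/0.040682 = -5.233013
  sinθ=0.101746, cosθ=0.994810
  F = (M+m)·ẍ + m·l·cosθ·θ̈ − m·l·sinθ·θ̇² = 8.103739 + -1.196499 − 0.057038 = 6.850202
step 3→4:
  ẍ = (ẋ'−ẋ)/dt = (0.200449664−0.123270660)/0.040682 = 1.897129
  θ̈ = (θ̇'−θ̇)/dt = (1.339836593−1.348863025)/0.040682 = -0.221878
  sinθ=0.164704, cosθ=0.986343
  F = (M+m)·ẍ + m·l·cosθ·θ̈ − m·l·sinθ·θ̇² = 2.177538 + -0.050299 − 0.068875 = 2.058364
step 4→5:
  ẍ = (ẋ'−ẋ)/dt = (0.064975575−0.200449664)/0.040682 = -3.330074
  θ̈ = (θ̇'−θ̇)/dt = (1.530401885−1.339836593)/0.040682 = 4.684266
  sinθ=0.218554, cosθ=0.975825
  F = (M+m)·ẍ + m·l·cosθ·θ̈ − m·l·sinθ·θ̇² = -3.822283 + 1.050591 − 0.090174 = -2.861866
step 5→6:
  ẍ = (ẋ'−ẋ)/dt = (0.559148986−0.064975575)/0.040682 = 12.147225
  θ̈ = (θ̇'−θ̇)/dt = (1.211391710−1.530401885)/0.040682 = -7.841556
  sinθ=0.271392, cosθ=0.962469
  F = (M+m)·ẍ + m·l·cosθ·θ̈ − m·l·sinθ·θ̇² = 13.942670 + -1.734639 − 0.146093 = 12.061938
step 6→7:
  ẍ = (ẋ'−ẋ)/dt = (0.643502425−0.559148986)/0.040682 = 2.073483
  θ̈ = (θ̇'−θ̇)/dt = (1.256895026−1.211391710)/0.040682 = 1.118512
  sinθ=0.330751, cosθ=0.943718
  F = (M+m)·ẍ + m·l·cosθ·θ̈ − m·l·sinθ·θ̇² = 2.379958 + 0.242607 − 0.111555 = 2.511010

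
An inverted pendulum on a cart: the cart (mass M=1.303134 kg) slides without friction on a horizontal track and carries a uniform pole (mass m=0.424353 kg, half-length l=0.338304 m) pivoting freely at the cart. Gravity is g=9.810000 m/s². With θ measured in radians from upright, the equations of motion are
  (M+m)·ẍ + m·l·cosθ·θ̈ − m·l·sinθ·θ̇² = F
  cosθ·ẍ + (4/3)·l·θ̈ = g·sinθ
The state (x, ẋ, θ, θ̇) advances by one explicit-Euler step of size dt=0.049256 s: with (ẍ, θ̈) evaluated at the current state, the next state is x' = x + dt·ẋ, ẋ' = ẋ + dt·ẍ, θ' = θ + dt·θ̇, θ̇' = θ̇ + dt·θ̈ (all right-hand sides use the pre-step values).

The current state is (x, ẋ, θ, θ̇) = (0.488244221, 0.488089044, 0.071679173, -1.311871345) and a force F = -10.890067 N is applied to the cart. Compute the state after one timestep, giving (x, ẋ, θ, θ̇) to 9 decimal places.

sinθ=0.071617809, cosθ=0.997432148
temp = (F + m·l·θ̇²·sinθ)/(M+m) = (-10.890067 + 0.017694485)/1.727487 = -6.293750700
θ̈ = (g·sinθ − cosθ·temp)/(l·(4/3 − m·cos²θ/(M+m))) = 18.947504392
ẍ = temp − m·l·θ̈·cosθ/(M+m) = -7.864312390
Euler: x'=0.488244221+0.049256·0.488089044=0.512285535, ẋ'=0.488089044+0.049256·-7.864312390=0.100724473
       θ'=0.071679173+0.049256·-1.311871345=0.007061638, θ̇'=-1.311871345+0.049256·18.947504392=-0.378593069

(0.512285535, 0.100724473, 0.007061638, -0.378593069)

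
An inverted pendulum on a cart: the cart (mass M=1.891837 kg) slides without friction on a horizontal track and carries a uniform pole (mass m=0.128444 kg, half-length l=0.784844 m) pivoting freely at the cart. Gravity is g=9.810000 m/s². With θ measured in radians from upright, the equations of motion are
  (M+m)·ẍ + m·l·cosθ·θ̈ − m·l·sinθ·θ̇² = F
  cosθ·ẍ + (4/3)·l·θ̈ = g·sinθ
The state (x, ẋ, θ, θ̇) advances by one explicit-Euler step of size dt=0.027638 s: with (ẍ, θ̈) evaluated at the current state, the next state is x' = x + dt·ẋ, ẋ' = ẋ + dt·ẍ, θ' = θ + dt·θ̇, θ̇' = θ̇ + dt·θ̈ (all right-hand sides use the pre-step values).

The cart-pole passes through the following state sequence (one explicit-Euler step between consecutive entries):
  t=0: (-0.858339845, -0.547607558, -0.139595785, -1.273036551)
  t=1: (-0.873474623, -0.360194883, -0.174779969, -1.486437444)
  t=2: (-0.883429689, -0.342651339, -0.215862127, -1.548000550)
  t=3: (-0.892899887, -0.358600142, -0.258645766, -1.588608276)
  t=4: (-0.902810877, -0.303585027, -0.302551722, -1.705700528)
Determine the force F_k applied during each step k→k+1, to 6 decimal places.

F_0 = 12.951414 N
F_1 = 1.100001 N
F_2 = -1.258761 N
F_3 = 3.673679 N

step 0→1:
  ẍ = (ẋ'−ẋ)/dt = (-0.360194883−-0.547607558)/0.027638 = 6.780978
  θ̈ = (θ̇'−θ̇)/dt = (-1.486437444−-1.273036551)/0.027638 = -7.721286
  sinθ=-0.139143, cosθ=0.990272
  F = (M+m)·ẍ + m·l·cosθ·θ̈ − m·l·sinθ·θ̇² = 13.699481 + -0.770800 − -0.022732 = 12.951414
step 1→2:
  ẍ = (ẋ'−ẋ)/dt = (-0.342651339−-0.360194883)/0.027638 = 0.634762
  θ̈ = (θ̇'−θ̇)/dt = (-1.548000550−-1.486437444)/0.027638 = -2.227480
  sinθ=-0.173891, cosθ=0.984765
  F = (M+m)·ẍ + m·l·cosθ·θ̈ − m·l·sinθ·θ̇² = 1.282397 + -0.221128 − -0.038732 = 1.100001
step 2→3:
  ẍ = (ẋ'−ẋ)/dt = (-0.358600142−-0.342651339)/0.027638 = -0.577061
  θ̈ = (θ̇'−θ̇)/dt = (-1.588608276−-1.548000550)/0.027638 = -1.469272
  sinθ=-0.214190, cosθ=0.976792
  F = (M+m)·ẍ + m·l·cosθ·θ̈ − m·l·sinθ·θ̇² = -1.165825 + -0.144678 − -0.051741 = -1.258761
step 3→4:
  ẍ = (ẋ'−ẋ)/dt = (-0.303585027−-0.358600142)/0.027638 = 1.990561
  θ̈ = (θ̇'−θ̇)/dt = (-1.705700528−-1.588608276)/0.027638 = -4.236640
  sinθ=-0.255772, cosθ=0.966737
  F = (M+m)·ẍ + m·l·cosθ·θ̈ − m·l·sinθ·θ̇² = 4.021492 + -0.412883 − -0.065070 = 3.673679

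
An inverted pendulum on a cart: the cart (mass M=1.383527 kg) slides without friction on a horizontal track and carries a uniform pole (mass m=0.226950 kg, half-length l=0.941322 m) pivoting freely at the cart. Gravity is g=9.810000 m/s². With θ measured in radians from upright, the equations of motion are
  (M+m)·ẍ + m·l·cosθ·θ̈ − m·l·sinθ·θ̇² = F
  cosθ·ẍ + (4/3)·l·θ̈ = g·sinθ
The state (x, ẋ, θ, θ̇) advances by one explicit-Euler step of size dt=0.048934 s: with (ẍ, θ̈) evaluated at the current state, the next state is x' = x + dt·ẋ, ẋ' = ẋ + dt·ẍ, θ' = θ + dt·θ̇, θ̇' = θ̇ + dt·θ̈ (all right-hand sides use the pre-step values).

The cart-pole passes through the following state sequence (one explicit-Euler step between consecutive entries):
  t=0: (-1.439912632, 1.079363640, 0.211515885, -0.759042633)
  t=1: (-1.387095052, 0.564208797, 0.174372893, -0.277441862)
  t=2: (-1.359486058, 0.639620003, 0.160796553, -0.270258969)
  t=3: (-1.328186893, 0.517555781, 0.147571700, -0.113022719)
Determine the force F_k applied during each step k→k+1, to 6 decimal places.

F_0 = -14.924523 N
F_1 = 2.509904 N
F_2 = -3.342182 N

step 0→1:
  ẍ = (ẋ'−ẋ)/dt = (0.564208797−1.079363640)/0.048934 = -10.527544
  θ̈ = (θ̇'−θ̇)/dt = (-0.277441862−-0.759042633)/0.048934 = 9.841844
  sinθ=0.209942, cosθ=0.977714
  F = (M+m)·ẍ + m·l·cosθ·θ̈ − m·l·sinθ·θ̇² = -16.954368 + 2.055685 − 0.025840 = -14.924523
step 1→2:
  ẍ = (ẋ'−ẋ)/dt = (0.639620003−0.564208797)/0.048934 = 1.541080
  θ̈ = (θ̇'−θ̇)/dt = (-0.270258969−-0.277441862)/0.048934 = 0.146787
  sinθ=0.173491, cosθ=0.984836
  F = (M+m)·ẍ + m·l·cosθ·θ̈ − m·l·sinθ·θ̇² = 2.481874 + 0.030883 − 0.002853 = 2.509904
step 2→3:
  ẍ = (ẋ'−ẋ)/dt = (0.517555781−0.639620003)/0.048934 = -2.494466
  θ̈ = (θ̇'−θ̇)/dt = (-0.113022719−-0.270258969)/0.048934 = 3.213231
  sinθ=0.160105, cosθ=0.987100
  F = (M+m)·ẍ + m·l·cosθ·θ̈ − m·l·sinθ·θ̇² = -4.017281 + 0.677597 − 0.002498 = -3.342182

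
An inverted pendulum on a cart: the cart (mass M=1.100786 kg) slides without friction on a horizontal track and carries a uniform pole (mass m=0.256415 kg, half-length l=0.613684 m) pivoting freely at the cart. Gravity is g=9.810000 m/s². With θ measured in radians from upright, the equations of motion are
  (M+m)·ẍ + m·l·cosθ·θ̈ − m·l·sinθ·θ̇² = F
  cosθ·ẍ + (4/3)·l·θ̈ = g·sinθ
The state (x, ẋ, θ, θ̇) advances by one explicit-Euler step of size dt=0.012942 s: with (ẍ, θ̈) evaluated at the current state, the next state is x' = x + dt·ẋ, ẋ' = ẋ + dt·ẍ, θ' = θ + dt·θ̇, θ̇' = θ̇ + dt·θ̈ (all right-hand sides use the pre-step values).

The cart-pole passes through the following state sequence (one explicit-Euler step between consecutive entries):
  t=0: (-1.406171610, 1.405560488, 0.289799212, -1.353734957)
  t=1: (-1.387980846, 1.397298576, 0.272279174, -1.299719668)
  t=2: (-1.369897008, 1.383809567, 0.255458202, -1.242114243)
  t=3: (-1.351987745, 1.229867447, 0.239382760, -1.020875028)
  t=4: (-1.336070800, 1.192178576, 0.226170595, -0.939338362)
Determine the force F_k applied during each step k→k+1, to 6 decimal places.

step 0→1:
  ẍ = (ẋ'−ẋ)/dt = (1.397298576−1.405560488)/0.012942 = -0.638380
  θ̈ = (θ̇'−θ̇)/dt = (-1.299719668−-1.353734957)/0.012942 = 4.173643
  sinθ=0.285760, cosθ=0.958301
  F = (M+m)·ẍ + m·l·cosθ·θ̈ − m·l·sinθ·θ̇² = -0.866410 + 0.629369 − 0.082406 = -0.319446
step 1→2:
  ẍ = (ẋ'−ẋ)/dt = (1.383809567−1.397298576)/0.012942 = -1.042266
  θ̈ = (θ̇'−θ̇)/dt = (-1.242114243−-1.299719668)/0.012942 = 4.451045
  sinθ=0.268927, cosθ=0.963160
  F = (M+m)·ẍ + m·l·cosθ·θ̈ − m·l·sinθ·θ̇² = -1.414565 + 0.674604 − 0.071486 = -0.811447
step 2→3:
  ẍ = (ẋ'−ẋ)/dt = (1.229867447−1.383809567)/0.012942 = -11.894771
  θ̈ = (θ̇'−θ̇)/dt = (-1.020875028−-1.242114243)/0.012942 = 17.094670
  sinθ=0.252689, cosθ=0.967548
  F = (M+m)·ẍ + m·l·cosθ·θ̈ − m·l·sinθ·θ̇² = -16.143595 + 2.602683 − 0.061348 = -13.602259
step 3→4:
  ẍ = (ẋ'−ẋ)/dt = (1.192178576−1.229867447)/0.012942 = -2.912136
  θ̈ = (θ̇'−θ̇)/dt = (-0.939338362−-1.020875028)/0.012942 = 6.300160
  sinθ=0.237103, cosθ=0.971485
  F = (M+m)·ẍ + m·l·cosθ·θ̈ − m·l·sinθ·θ̇² = -3.952355 + 0.963109 − 0.038884 = -3.028129

F_0 = -0.319446 N
F_1 = -0.811447 N
F_2 = -13.602259 N
F_3 = -3.028129 N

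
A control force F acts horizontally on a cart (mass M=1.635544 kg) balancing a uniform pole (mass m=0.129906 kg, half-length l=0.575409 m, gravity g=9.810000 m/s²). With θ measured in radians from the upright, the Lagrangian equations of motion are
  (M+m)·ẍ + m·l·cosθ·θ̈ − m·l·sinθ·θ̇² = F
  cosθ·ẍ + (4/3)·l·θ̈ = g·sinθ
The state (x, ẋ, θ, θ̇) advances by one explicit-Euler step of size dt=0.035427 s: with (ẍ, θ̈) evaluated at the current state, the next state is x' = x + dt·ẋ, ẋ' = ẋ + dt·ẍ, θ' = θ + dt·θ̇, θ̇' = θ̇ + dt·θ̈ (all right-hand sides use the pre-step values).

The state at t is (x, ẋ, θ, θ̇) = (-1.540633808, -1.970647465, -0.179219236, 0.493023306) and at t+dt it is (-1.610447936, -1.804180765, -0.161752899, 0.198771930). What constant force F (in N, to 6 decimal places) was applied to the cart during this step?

ẍ = (ẋ'−ẋ)/dt = (-1.804180765−-1.970647465)/0.035427 = 4.698865
θ̈ = (θ̇'−θ̇)/dt = (0.198771930−0.493023306)/0.035427 = -8.305851
sinθ=-0.178261, cosθ=0.983983
F = (M+m)·ẍ + m·l·cosθ·θ̈ − m·l·sinθ·θ̇² = 8.295612 + -0.610911 − -0.003239 = 7.687940

F = 7.687940 N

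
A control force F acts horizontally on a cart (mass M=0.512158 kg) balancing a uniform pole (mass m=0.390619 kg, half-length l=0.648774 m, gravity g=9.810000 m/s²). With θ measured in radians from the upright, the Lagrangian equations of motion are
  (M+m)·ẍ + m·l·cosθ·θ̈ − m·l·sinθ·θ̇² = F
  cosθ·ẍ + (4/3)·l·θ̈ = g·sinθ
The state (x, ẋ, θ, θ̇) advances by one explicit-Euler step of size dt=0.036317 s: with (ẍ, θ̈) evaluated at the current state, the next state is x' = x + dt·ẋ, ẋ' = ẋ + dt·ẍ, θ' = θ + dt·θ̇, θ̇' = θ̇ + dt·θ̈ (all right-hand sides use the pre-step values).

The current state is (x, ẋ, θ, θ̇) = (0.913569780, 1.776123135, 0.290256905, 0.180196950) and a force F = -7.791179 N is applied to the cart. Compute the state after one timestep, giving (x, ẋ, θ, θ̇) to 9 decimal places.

(0.978073244, 1.284667824, 0.296801118, 0.842440380)

sinθ=0.286198393, cosθ=0.958170381
temp = (F + m·l·θ̇²·sinθ)/(M+m) = (-7.791179 + 0.002355097)/0.902777 = -8.627627756
θ̈ = (g·sinθ − cosθ·temp)/(l·(4/3 − m·cos²θ/(M+m))) = 18.235080805
ẍ = temp − m·l·θ̈·cosθ/(M+m) = -13.532376322
Euler: x'=0.913569780+0.036317·1.776123135=0.978073244, ẋ'=1.776123135+0.036317·-13.532376322=1.284667824
       θ'=0.290256905+0.036317·0.180196950=0.296801118, θ̇'=0.180196950+0.036317·18.235080805=0.842440380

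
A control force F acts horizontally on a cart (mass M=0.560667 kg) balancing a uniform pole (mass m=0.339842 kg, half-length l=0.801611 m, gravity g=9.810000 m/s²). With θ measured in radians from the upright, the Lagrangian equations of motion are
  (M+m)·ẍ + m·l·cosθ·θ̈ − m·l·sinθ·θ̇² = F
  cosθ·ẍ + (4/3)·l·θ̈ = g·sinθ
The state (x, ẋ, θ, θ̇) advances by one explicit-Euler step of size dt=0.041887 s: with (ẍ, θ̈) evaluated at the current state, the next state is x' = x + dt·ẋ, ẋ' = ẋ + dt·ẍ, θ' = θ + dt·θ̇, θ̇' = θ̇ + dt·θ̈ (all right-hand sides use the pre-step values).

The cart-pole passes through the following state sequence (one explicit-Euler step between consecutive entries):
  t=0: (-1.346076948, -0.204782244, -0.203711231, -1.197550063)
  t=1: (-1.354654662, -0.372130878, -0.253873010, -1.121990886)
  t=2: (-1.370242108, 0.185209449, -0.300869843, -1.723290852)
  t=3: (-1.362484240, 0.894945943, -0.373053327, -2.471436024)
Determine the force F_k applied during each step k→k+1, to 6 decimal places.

step 0→1:
  ẍ = (ẋ'−ẋ)/dt = (-0.372130878−-0.204782244)/0.041887 = -3.995240
  θ̈ = (θ̇'−θ̇)/dt = (-1.121990886−-1.197550063)/0.041887 = 1.803881
  sinθ=-0.202305, cosθ=0.979323
  F = (M+m)·ẍ + m·l·cosθ·θ̈ − m·l·sinθ·θ̇² = -3.597750 + 0.481254 − -0.079038 = -3.037458
step 1→2:
  ẍ = (ẋ'−ẋ)/dt = (0.185209449−-0.372130878)/0.041887 = 13.305807
  θ̈ = (θ̇'−θ̇)/dt = (-1.723290852−-1.121990886)/0.041887 = -14.355288
  sinθ=-0.251155, cosθ=0.967947
  F = (M+m)·ẍ + m·l·cosθ·θ̈ − m·l·sinθ·θ̇² = 11.981999 + -3.785334 − -0.086131 = 8.282796
step 2→3:
  ẍ = (ẋ'−ẋ)/dt = (0.894945943−0.185209449)/0.041887 = 16.944076
  θ̈ = (θ̇'−θ̇)/dt = (-2.471436024−-1.723290852)/0.041887 = -17.861035
  sinθ=-0.296351, cosθ=0.955079
  F = (M+m)·ẍ + m·l·cosθ·θ̈ − m·l·sinθ·θ̇² = 15.258293 + -4.647150 − -0.239753 = 10.850896

F_0 = -3.037458 N
F_1 = 8.282796 N
F_2 = 10.850896 N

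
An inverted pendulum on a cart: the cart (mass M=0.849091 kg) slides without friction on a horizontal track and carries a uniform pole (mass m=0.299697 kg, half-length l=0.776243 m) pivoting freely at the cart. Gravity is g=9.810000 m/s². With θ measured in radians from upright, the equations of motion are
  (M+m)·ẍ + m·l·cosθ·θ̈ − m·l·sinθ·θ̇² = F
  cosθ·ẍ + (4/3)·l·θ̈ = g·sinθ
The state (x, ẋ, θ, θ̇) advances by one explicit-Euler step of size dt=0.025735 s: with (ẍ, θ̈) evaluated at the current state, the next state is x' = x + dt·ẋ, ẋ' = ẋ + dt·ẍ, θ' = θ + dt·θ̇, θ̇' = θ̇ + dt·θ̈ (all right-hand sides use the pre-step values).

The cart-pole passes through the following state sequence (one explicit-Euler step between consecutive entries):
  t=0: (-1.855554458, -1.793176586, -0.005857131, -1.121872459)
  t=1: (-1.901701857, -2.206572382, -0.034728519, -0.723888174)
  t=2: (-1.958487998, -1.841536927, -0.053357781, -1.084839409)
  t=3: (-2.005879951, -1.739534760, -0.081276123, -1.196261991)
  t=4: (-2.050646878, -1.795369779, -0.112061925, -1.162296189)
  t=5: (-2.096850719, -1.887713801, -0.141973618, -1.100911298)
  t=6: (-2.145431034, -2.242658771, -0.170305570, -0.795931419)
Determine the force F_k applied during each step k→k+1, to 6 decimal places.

F_0 = -14.854301 N
F_1 = 13.038160 N
F_2 = 3.562092 N
F_3 = -2.159370 N
F_4 = -3.535589 N
F_5 = -13.075338 N

step 0→1:
  ẍ = (ẋ'−ẋ)/dt = (-2.206572382−-1.793176586)/0.025735 = -16.063563
  θ̈ = (θ̇'−θ̇)/dt = (-0.723888174−-1.121872459)/0.025735 = 15.464709
  sinθ=-0.005857, cosθ=0.999983
  F = (M+m)·ẍ + m·l·cosθ·θ̈ − m·l·sinθ·θ̇² = -18.453629 + 3.597613 − -0.001715 = -14.854301
step 1→2:
  ẍ = (ẋ'−ẋ)/dt = (-1.841536927−-2.206572382)/0.025735 = 14.184397
  θ̈ = (θ̇'−θ̇)/dt = (-1.084839409−-0.723888174)/0.025735 = -14.025694
  sinθ=-0.034722, cosθ=0.999397
  F = (M+m)·ẍ + m·l·cosθ·θ̈ − m·l·sinθ·θ̇² = 16.294865 + -3.260938 − -0.004233 = 13.038160
step 2→3:
  ẍ = (ẋ'−ẋ)/dt = (-1.739534760−-1.841536927)/0.025735 = 3.963558
  θ̈ = (θ̇'−θ̇)/dt = (-1.196261991−-1.084839409)/0.025735 = -4.329613
  sinθ=-0.053332, cosθ=0.998577
  F = (M+m)·ẍ + m·l·cosθ·θ̈ − m·l·sinθ·θ̇² = 4.553288 + -1.005798 − -0.014602 = 3.562092
step 3→4:
  ẍ = (ẋ'−ẋ)/dt = (-1.795369779−-1.739534760)/0.025735 = -2.169614
  θ̈ = (θ̇'−θ̇)/dt = (-1.162296189−-1.196261991)/0.025735 = 1.319829
  sinθ=-0.081187, cosθ=0.996699
  F = (M+m)·ẍ + m·l·cosθ·θ̈ − m·l·sinθ·θ̇² = -2.492427 + 0.306028 − -0.027028 = -2.159370
step 4→5:
  ẍ = (ẋ'−ẋ)/dt = (-1.887713801−-1.795369779)/0.025735 = -3.588266
  θ̈ = (θ̇'−θ̇)/dt = (-1.100911298−-1.162296189)/0.025735 = 2.385269
  sinθ=-0.111828, cosθ=0.993728
  F = (M+m)·ẍ + m·l·cosθ·θ̈ − m·l·sinθ·θ̇² = -4.122157 + 0.551423 − -0.035145 = -3.535589
step 5→6:
  ẍ = (ẋ'−ẋ)/dt = (-2.242658771−-1.887713801)/0.025735 = -13.792305
  θ̈ = (θ̇'−θ̇)/dt = (-0.795931419−-1.100911298)/0.025735 = 11.850782
  sinθ=-0.141497, cosθ=0.989939
  F = (M+m)·ẍ + m·l·cosθ·θ̈ − m·l·sinθ·θ̇² = -15.844434 + 2.729200 − -0.039896 = -13.075338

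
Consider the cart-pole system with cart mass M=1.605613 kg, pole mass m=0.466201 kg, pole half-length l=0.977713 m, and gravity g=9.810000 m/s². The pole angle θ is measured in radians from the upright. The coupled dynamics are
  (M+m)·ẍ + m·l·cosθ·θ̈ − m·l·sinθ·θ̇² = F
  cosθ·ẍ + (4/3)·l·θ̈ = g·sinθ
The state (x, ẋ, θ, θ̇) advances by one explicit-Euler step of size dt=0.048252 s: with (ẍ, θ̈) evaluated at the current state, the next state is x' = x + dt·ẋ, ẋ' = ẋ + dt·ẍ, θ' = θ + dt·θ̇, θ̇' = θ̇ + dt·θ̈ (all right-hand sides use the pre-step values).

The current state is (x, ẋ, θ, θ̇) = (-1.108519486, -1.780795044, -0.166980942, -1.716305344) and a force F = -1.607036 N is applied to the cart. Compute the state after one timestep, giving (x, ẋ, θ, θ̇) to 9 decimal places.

(-1.194446408, -1.816124836, -0.249796107, -1.749931464)

sinθ=-0.166206045, cosθ=0.986091046
temp = (F + m·l·θ̇²·sinθ)/(M+m) = (-1.607036 + -0.223162139)/2.071814 = -0.883379560
θ̈ = (g·sinθ − cosθ·temp)/(l·(4/3 − m·cos²θ/(M+m))) = -0.696885509
ẍ = temp − m·l·θ̈·cosθ/(M+m) = -0.732193316
Euler: x'=-1.108519486+0.048252·-1.780795044=-1.194446408, ẋ'=-1.780795044+0.048252·-0.732193316=-1.816124836
       θ'=-0.166980942+0.048252·-1.716305344=-0.249796107, θ̇'=-1.716305344+0.048252·-0.696885509=-1.749931464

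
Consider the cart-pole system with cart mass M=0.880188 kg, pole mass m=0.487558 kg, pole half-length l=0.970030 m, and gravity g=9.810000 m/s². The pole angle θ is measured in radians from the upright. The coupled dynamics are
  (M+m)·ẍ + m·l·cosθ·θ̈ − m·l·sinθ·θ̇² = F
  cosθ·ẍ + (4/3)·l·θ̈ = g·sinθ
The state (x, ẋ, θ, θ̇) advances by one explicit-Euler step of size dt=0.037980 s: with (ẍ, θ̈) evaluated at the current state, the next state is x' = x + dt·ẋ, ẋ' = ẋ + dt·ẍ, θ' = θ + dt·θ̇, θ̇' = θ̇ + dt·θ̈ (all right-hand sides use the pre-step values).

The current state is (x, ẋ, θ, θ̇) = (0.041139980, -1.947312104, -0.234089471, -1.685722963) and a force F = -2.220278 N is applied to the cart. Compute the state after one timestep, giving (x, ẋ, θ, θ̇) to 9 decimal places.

sinθ=-0.231957387, cosθ=0.972725948
temp = (F + m·l·θ̇²·sinθ)/(M+m) = (-2.220278 + -0.311739666)/1.367746 = -1.851233830
θ̈ = (g·sinθ − cosθ·temp)/(l·(4/3 − m·cos²θ/(M+m))) = -0.491370471
ẍ = temp − m·l·θ̈·cosθ/(M+m) = -1.685959443
Euler: x'=0.041139980+0.037980·-1.947312104=-0.032818934, ẋ'=-1.947312104+0.037980·-1.685959443=-2.011344844
       θ'=-0.234089471+0.037980·-1.685722963=-0.298113229, θ̇'=-1.685722963+0.037980·-0.491370471=-1.704385214

(-0.032818934, -2.011344844, -0.298113229, -1.704385214)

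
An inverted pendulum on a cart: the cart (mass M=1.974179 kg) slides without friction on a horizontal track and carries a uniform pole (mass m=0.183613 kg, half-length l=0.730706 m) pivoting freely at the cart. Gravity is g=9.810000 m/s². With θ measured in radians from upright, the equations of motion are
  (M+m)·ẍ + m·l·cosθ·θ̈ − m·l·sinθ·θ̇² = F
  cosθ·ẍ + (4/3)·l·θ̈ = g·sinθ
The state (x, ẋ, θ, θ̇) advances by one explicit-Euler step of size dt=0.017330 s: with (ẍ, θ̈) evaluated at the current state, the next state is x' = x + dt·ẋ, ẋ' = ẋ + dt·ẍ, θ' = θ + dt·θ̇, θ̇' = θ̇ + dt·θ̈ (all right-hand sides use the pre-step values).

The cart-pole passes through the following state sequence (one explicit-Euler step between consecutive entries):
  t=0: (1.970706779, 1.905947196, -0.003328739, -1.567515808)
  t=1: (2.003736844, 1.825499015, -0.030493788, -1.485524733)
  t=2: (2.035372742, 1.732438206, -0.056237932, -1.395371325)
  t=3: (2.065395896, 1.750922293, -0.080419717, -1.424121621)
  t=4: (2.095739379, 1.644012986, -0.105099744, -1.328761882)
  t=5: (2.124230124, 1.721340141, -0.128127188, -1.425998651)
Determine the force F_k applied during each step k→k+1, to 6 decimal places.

step 0→1:
  ẍ = (ẋ'−ẋ)/dt = (1.825499015−1.905947196)/0.017330 = -4.642134
  θ̈ = (θ̇'−θ̇)/dt = (-1.485524733−-1.567515808)/0.017330 = 4.731164
  sinθ=-0.003329, cosθ=0.999994
  F = (M+m)·ẍ + m·l·cosθ·θ̈ − m·l·sinθ·θ̇² = -10.016760 + 0.634763 − -0.001097 = -9.380899
step 1→2:
  ẍ = (ẋ'−ẋ)/dt = (1.732438206−1.825499015)/0.017330 = -5.369926
  θ̈ = (θ̇'−θ̇)/dt = (-1.395371325−-1.485524733)/0.017330 = 5.202159
  sinθ=-0.030489, cosθ=0.999535
  F = (M+m)·ẍ + m·l·cosθ·θ̈ − m·l·sinθ·θ̇² = -11.587182 + 0.697634 − -0.009027 = -10.880521
step 2→3:
  ẍ = (ẋ'−ẋ)/dt = (1.750922293−1.732438206)/0.017330 = 1.066595
  θ̈ = (θ̇'−θ̇)/dt = (-1.424121621−-1.395371325)/0.017330 = -1.658990
  sinθ=-0.056208, cosθ=0.998419
  F = (M+m)·ẍ + m·l·cosθ·θ̈ − m·l·sinθ·θ̇² = 2.301490 + -0.222230 − -0.014683 = 2.093943
step 3→4:
  ẍ = (ẋ'−ẋ)/dt = (1.644012986−1.750922293)/0.017330 = -6.169031
  θ̈ = (θ̇'−θ̇)/dt = (-1.328761882−-1.424121621)/0.017330 = 5.502582
  sinθ=-0.080333, cosθ=0.996768
  F = (M+m)·ẍ + m·l·cosθ·θ̈ − m·l·sinθ·θ̇² = -13.311486 + 0.735880 − -0.021859 = -12.553747
step 4→5:
  ẍ = (ẋ'−ẋ)/dt = (1.721340141−1.644012986)/0.017330 = 4.462040
  θ̈ = (θ̇'−θ̇)/dt = (-1.425998651−-1.328761882)/0.017330 = -5.610893
  sinθ=-0.104906, cosθ=0.994482
  F = (M+m)·ẍ + m·l·cosθ·θ̈ − m·l·sinθ·θ̇² = 9.628155 + -0.748643 − -0.024851 = 8.904362

F_0 = -9.380899 N
F_1 = -10.880521 N
F_2 = 2.093943 N
F_3 = -12.553747 N
F_4 = 8.904362 N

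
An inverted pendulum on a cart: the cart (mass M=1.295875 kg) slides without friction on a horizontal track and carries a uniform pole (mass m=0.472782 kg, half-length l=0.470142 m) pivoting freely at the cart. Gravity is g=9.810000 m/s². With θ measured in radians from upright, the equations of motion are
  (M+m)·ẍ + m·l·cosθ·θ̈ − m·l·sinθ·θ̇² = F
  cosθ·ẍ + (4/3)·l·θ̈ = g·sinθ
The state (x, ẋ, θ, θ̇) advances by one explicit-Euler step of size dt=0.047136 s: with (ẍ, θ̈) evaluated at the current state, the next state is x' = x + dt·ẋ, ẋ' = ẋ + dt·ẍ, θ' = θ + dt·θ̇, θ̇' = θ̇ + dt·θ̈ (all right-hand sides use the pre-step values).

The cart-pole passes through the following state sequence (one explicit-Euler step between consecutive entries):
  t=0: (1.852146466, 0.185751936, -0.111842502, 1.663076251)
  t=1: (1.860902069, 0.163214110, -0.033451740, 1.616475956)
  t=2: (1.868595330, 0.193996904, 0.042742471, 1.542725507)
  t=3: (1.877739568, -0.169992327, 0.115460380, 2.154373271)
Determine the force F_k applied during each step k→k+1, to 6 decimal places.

F_0 = -0.995435 N
F_1 = 0.826887 N
F_2 = -10.798709 N

step 0→1:
  ẍ = (ẋ'−ẋ)/dt = (0.163214110−0.185751936)/0.047136 = -0.478145
  θ̈ = (θ̇'−θ̇)/dt = (1.616475956−1.663076251)/0.047136 = -0.988635
  sinθ=-0.111609, cosθ=0.993752
  F = (M+m)·ẍ + m·l·cosθ·θ̈ − m·l·sinθ·θ̇² = -0.845674 + -0.218376 − -0.068614 = -0.995435
step 1→2:
  ẍ = (ẋ'−ẋ)/dt = (0.193996904−0.163214110)/0.047136 = 0.653063
  θ̈ = (θ̇'−θ̇)/dt = (1.542725507−1.616475956)/0.047136 = -1.564631
  sinθ=-0.033446, cosθ=0.999441
  F = (M+m)·ẍ + m·l·cosθ·θ̈ − m·l·sinθ·θ̇² = 1.155045 + -0.347583 − -0.019425 = 0.826887
step 2→3:
  ẍ = (ẋ'−ẋ)/dt = (-0.169992327−0.193996904)/0.047136 = -7.722107
  θ̈ = (θ̇'−θ̇)/dt = (2.154373271−1.542725507)/0.047136 = 12.976234
  sinθ=0.042729, cosθ=0.999087
  F = (M+m)·ẍ + m·l·cosθ·θ̈ − m·l·sinθ·θ̇² = -13.657758 + 2.881654 − 0.022604 = -10.798709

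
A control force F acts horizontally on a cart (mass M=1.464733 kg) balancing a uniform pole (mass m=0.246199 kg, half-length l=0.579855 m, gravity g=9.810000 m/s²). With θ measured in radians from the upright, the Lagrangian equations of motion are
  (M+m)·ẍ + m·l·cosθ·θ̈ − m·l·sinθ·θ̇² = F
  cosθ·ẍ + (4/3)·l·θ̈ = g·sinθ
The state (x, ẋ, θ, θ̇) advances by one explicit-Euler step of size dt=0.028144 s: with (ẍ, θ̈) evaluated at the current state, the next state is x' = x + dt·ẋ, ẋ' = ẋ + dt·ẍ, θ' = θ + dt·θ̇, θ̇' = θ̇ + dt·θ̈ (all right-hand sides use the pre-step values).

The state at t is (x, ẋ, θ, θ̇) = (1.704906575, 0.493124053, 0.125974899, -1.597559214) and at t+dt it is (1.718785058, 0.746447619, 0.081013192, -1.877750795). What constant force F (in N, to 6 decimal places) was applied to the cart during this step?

ẍ = (ẋ'−ẋ)/dt = (0.746447619−0.493124053)/0.028144 = 9.000979
θ̈ = (θ̇'−θ̇)/dt = (-1.877750795−-1.597559214)/0.028144 = -9.955642
sinθ=0.125642, cosθ=0.992076
F = (M+m)·ẍ + m·l·cosθ·θ̈ − m·l·sinθ·θ̇² = 15.400064 + -1.410002 − 0.045778 = 13.944284

F = 13.944284 N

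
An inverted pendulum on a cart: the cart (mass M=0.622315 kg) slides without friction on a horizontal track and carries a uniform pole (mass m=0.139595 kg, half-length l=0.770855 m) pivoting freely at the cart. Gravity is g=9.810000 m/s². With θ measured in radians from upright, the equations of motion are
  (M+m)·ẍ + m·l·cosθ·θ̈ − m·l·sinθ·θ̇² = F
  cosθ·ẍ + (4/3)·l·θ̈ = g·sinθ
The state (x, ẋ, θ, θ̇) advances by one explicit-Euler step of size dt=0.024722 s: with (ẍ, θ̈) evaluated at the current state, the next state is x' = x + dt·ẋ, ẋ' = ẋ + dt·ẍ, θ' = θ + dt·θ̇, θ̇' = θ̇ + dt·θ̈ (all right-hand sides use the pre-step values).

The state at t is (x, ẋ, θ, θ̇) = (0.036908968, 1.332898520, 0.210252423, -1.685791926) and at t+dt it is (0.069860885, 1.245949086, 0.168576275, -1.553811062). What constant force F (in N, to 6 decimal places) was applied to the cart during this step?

ẍ = (ẋ'−ẋ)/dt = (1.245949086−1.332898520)/0.024722 = -3.517087
θ̈ = (θ̇'−θ̇)/dt = (-1.553811062−-1.685791926)/0.024722 = 5.338600
sinθ=0.208707, cosθ=0.977978
F = (M+m)·ẍ + m·l·cosθ·θ̈ − m·l·sinθ·θ̇² = -2.679704 + 0.561822 − 0.063824 = -2.181706

F = -2.181706 N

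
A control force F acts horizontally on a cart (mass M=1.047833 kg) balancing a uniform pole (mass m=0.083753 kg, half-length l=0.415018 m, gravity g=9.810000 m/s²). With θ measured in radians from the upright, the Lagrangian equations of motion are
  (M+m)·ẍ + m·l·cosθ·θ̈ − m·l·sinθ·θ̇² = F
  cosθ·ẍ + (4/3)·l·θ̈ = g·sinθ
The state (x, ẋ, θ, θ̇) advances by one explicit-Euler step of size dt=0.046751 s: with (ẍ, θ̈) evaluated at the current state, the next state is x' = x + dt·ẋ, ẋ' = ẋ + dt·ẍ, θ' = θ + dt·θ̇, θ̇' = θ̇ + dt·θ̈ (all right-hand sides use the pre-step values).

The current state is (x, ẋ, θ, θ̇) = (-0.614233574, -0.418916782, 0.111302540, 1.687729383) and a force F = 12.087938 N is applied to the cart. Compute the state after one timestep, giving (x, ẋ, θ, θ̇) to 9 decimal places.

(-0.633818352, 0.106967247, 0.190205576, 0.835316457)

sinθ=0.111072875, cosθ=0.993812264
temp = (F + m·l·θ̇²·sinθ)/(M+m) = (12.087938 + 0.010997170)/1.131586 = 10.692015605
θ̈ = (g·sinθ − cosθ·temp)/(l·(4/3 − m·cos²θ/(M+m))) = -18.233041557
ẍ = temp − m·l·θ̈·cosθ/(M+m) = 11.248615619
Euler: x'=-0.614233574+0.046751·-0.418916782=-0.633818352, ẋ'=-0.418916782+0.046751·11.248615619=0.106967247
       θ'=0.111302540+0.046751·1.687729383=0.190205576, θ̇'=1.687729383+0.046751·-18.233041557=0.835316457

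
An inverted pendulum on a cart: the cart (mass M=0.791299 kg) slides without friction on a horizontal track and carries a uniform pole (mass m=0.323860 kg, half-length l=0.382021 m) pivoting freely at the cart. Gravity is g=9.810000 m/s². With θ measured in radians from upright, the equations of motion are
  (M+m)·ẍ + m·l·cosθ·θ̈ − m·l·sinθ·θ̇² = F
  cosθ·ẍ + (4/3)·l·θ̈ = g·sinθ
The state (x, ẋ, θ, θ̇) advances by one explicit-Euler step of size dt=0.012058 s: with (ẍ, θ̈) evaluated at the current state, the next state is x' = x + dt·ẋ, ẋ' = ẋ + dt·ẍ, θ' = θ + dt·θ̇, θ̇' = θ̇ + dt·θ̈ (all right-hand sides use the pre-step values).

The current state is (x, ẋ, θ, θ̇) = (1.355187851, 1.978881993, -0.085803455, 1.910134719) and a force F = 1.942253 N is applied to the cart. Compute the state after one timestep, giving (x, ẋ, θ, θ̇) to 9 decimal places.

(1.379049210, 2.007949539, -0.062771051, 1.833376312)

sinθ=-0.085698210, cosθ=0.996321141
temp = (F + m·l·θ̇²·sinθ)/(M+m) = (1.942253 + -0.038685151)/1.115159 = 1.706992321
θ̈ = (g·sinθ − cosθ·temp)/(l·(4/3 − m·cos²θ/(M+m))) = -6.365766072
ẍ = temp − m·l·θ̈·cosθ/(M+m) = 2.410644077
Euler: x'=1.355187851+0.012058·1.978881993=1.379049210, ẋ'=1.978881993+0.012058·2.410644077=2.007949539
       θ'=-0.085803455+0.012058·1.910134719=-0.062771051, θ̇'=1.910134719+0.012058·-6.365766072=1.833376312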